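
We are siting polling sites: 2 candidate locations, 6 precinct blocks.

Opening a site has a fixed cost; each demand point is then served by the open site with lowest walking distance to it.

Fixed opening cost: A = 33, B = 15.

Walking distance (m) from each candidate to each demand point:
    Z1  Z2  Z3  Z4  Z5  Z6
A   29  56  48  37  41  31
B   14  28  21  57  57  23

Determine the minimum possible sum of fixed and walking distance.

Open {A, B}: assign each demand point to its cheapest open site.
  Z1→B 14, Z2→B 28, Z3→B 21, Z4→A 37, Z5→A 41, Z6→B 23
  walking distance 164, fixed 48 → total 212.
Compare {B}: walking distance 200 + fixed 15 = 215.
Compare {A}: walking distance 242 + fixed 33 = 275.

212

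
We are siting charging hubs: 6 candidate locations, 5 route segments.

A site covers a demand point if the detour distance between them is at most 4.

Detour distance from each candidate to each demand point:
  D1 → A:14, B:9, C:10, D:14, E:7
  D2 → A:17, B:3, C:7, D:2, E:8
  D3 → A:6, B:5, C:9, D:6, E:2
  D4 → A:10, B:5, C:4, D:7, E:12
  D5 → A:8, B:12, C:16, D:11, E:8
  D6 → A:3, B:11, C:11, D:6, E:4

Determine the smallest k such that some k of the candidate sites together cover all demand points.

Coverage sets (demand points within 4 of each site):
  D1: {}
  D2: {B, D}
  D3: {E}
  D4: {C}
  D5: {}
  D6: {A, E}
No 2 sites suffice: every size-2 union leaves at least one demand point uncovered.
But {D2, D4, D6} covers everything, so the minimum is 3.

3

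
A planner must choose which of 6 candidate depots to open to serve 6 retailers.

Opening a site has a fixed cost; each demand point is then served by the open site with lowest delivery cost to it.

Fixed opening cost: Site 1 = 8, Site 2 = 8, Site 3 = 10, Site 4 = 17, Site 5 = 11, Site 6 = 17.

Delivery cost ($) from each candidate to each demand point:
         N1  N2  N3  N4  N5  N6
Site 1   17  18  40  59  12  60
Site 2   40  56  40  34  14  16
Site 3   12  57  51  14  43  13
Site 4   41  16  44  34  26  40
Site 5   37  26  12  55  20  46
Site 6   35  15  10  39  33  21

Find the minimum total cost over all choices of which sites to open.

Open {Site 1, Site 3, Site 5}: assign each demand point to its cheapest open site.
  N1→Site 3 12, N2→Site 1 18, N3→Site 5 12, N4→Site 3 14, N5→Site 1 12, N6→Site 3 13
  delivery cost 81, fixed 29 → total 110.
Compare {Site 1, Site 3, Site 6}: delivery cost 76 + fixed 35 = 111.
Compare {Site 2, Site 3, Site 6}: delivery cost 78 + fixed 35 = 113.
Compare {Site 3, Site 5}: delivery cost 97 + fixed 21 = 118.
All other subsets cost ≥ 111. Minimum total cost: 110.

110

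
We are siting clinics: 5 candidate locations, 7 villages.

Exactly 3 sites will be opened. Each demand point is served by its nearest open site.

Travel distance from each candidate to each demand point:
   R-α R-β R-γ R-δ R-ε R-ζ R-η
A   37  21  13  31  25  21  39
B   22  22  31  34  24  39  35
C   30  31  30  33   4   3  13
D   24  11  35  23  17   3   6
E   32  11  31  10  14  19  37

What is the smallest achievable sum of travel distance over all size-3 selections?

Open {A, D, E}.
  R-α→D 24, R-β→D 11, R-γ→A 13, R-δ→E 10, R-ε→E 14, R-ζ→D 3, R-η→D 6  ⇒ total 81.
Compare {A, C, D}: total 84.
Compare {A, C, E}: total 84.
No size-3 selection does better; minimum is 81.

81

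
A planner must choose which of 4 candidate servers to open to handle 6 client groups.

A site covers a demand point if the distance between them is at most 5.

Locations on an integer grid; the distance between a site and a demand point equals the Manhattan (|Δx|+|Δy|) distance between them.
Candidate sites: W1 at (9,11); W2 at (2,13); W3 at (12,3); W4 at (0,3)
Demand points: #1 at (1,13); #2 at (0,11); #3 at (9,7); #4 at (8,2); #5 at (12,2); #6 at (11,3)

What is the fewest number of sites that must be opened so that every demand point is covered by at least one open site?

3

Coverage sets (demand points within 5 of each site):
  W1: {#3}
  W2: {#1, #2}
  W3: {#4, #5, #6}
  W4: {}
No 2 sites suffice: every size-2 union leaves at least one demand point uncovered.
But {W1, W2, W3} covers everything, so the minimum is 3.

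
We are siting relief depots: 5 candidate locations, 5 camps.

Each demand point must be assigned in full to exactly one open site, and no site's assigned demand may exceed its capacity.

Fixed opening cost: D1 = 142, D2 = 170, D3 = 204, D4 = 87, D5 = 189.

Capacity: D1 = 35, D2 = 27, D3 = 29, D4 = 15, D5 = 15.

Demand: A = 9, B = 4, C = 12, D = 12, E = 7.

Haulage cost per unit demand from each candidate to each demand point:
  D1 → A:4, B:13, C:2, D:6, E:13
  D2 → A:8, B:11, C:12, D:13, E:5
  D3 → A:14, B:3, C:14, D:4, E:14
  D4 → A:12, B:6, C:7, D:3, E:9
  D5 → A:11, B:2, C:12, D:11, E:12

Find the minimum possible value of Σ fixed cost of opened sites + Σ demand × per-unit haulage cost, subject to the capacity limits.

448

Open {D1, D4}; cheapest assignment that respects the capacities:
  D1 (cap 35, load 33): A, C, D — cost 9×4 + 12×2 + 12×6 = 132
  D4 (cap 15, load 11): B, E — cost 4×6 + 7×9 = 87
  Shipping 219, fixed 229 → total 448.
  Any other capacity-feasible assignment to {D1, D4} ships for at least 219.
Compare {D1, D2}: its best feasible assignment gives total 523.
Compare {D1, D5}: its best feasible assignment gives total 555.
Every other set of open sites that can feasibly serve all demand totals ≥ 523 even under its best assignment. Minimum: 448.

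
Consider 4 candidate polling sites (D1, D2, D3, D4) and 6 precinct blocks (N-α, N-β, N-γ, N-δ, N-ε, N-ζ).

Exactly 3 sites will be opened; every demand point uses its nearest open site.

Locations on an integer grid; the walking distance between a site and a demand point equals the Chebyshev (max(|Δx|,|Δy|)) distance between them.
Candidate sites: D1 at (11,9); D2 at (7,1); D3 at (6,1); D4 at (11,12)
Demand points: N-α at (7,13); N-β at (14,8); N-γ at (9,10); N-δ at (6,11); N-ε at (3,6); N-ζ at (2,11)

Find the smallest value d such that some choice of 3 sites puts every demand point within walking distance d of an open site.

Open {D1, D2, D3}.
  Farthest demand point is N-ζ at walking distance 9 (to D1); all others are ≤ 9.
With {D1, D2, D4} the worst case is 9.
With {D1, D3, D4} the worst case is 9.
No size-3 selection achieves below 9.

9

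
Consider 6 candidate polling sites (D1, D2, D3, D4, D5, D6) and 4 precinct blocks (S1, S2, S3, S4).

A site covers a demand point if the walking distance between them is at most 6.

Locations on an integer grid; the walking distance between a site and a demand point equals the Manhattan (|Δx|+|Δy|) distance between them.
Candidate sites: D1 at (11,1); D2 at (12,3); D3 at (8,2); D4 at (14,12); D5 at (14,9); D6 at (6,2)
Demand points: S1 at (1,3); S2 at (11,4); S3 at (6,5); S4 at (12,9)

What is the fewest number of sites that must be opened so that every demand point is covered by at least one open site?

2

Coverage sets (demand points within 6 of each site):
  D1: {S2}
  D2: {S2, S4}
  D3: {S2, S3}
  D4: {S4}
  D5: {S4}
  D6: {S1, S3}
No single site covers all 4 demand points.
But {D2, D6} covers everything, so the minimum is 2.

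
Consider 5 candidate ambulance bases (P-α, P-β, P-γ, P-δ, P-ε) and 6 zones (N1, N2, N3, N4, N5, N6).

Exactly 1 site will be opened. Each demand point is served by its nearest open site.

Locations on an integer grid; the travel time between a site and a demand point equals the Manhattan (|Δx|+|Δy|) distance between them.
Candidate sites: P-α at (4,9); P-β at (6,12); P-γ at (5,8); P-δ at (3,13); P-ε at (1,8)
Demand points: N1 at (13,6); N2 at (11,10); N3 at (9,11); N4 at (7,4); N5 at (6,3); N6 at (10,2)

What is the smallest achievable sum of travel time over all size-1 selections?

48

Open {P-γ}.
  N1→P-γ 10, N2→P-γ 8, N3→P-γ 7, N4→P-γ 6, N5→P-γ 6, N6→P-γ 11  ⇒ total 48.
Compare {P-α}: total 56.
Compare {P-β}: total 56.
No size-1 selection does better; minimum is 48.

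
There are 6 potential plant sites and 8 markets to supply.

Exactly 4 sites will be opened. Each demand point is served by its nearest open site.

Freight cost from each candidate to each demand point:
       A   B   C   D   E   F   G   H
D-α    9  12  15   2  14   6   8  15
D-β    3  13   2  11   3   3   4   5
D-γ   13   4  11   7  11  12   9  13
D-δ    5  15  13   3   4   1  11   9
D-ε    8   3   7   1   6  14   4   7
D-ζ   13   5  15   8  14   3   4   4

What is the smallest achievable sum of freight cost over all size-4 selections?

Open {D-β, D-δ, D-ε, D-ζ}.
  A→D-β 3, B→D-ε 3, C→D-β 2, D→D-ε 1, E→D-β 3, F→D-δ 1, G→D-β 4, H→D-ζ 4  ⇒ total 21.
Compare {D-α, D-β, D-δ, D-ε}: total 22.
Compare {D-β, D-γ, D-δ, D-ε}: total 22.
No size-4 selection does better; minimum is 21.

21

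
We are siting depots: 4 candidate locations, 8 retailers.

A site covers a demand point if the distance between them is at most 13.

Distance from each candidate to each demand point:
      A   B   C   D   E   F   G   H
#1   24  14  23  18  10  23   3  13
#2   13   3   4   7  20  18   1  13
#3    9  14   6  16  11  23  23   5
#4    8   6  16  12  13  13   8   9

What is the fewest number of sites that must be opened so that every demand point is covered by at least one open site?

2

Coverage sets (demand points within 13 of each site):
  #1: {E, G, H}
  #2: {A, B, C, D, G, H}
  #3: {A, C, E, H}
  #4: {A, B, D, E, F, G, H}
No single site covers all 8 demand points.
But {#2, #4} covers everything, so the minimum is 2.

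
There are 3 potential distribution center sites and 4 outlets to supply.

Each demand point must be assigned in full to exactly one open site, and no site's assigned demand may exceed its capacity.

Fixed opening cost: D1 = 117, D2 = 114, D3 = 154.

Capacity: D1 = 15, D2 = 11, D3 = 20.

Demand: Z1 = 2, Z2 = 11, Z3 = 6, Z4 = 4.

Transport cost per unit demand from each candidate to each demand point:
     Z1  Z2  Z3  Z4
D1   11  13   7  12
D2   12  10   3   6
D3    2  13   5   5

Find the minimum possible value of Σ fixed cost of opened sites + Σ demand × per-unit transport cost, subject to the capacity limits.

432

Open {D2, D3}; cheapest assignment that respects the capacities:
  D2 (cap 11, load 11): Z2 — cost 11×10 = 110
  D3 (cap 20, load 12): Z1, Z3, Z4 — cost 2×2 + 6×5 + 4×5 = 54
  Shipping 164, fixed 268 → total 432.
  Any other capacity-feasible assignment to {D2, D3} ships for at least 164.
Compare {D1, D2}: its best feasible assignment gives total 438.
Compare {D1, D3}: its best feasible assignment gives total 468.
Every other set of open sites that can feasibly serve all demand totals ≥ 438 even under its best assignment. Minimum: 432.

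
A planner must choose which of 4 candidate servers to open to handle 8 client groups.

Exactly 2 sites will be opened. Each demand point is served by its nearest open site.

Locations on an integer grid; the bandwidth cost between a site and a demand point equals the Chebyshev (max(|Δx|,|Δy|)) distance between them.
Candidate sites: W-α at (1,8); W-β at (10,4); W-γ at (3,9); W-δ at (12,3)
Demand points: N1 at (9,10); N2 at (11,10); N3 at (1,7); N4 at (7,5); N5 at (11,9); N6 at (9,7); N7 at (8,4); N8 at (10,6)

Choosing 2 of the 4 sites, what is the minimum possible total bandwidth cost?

Open {W-α, W-β}.
  N1→W-β 6, N2→W-β 6, N3→W-α 1, N4→W-β 3, N5→W-β 5, N6→W-β 3, N7→W-β 2, N8→W-β 2  ⇒ total 28.
Compare {W-β, W-γ}: total 29.
Compare {W-β, W-δ}: total 36.
No size-2 selection does better; minimum is 28.

28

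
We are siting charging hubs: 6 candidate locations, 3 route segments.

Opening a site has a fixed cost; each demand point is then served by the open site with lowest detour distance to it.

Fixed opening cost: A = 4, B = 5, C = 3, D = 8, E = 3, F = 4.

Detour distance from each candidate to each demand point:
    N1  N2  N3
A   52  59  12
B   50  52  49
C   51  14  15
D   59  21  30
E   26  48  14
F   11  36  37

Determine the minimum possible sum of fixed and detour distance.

47

Open {C, F}: assign each demand point to its cheapest open site.
  N1→F 11, N2→C 14, N3→C 15
  detour distance 40, fixed 7 → total 47.
Compare {A, C, F}: detour distance 37 + fixed 11 = 48.
Compare {C, E, F}: detour distance 39 + fixed 10 = 49.
Compare {A, C, E, F}: detour distance 37 + fixed 14 = 51.
All other subsets cost ≥ 48. Minimum total cost: 47.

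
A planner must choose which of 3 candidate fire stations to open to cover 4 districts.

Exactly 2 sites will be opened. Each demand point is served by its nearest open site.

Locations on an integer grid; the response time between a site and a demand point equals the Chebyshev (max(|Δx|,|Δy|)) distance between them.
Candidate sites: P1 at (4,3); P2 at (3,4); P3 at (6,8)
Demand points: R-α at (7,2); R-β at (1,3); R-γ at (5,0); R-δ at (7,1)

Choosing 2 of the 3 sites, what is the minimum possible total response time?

11

Open {P1, P2}.
  R-α→P1 3, R-β→P2 2, R-γ→P1 3, R-δ→P1 3  ⇒ total 11.
Compare {P1, P3}: total 12.
Compare {P2, P3}: total 14.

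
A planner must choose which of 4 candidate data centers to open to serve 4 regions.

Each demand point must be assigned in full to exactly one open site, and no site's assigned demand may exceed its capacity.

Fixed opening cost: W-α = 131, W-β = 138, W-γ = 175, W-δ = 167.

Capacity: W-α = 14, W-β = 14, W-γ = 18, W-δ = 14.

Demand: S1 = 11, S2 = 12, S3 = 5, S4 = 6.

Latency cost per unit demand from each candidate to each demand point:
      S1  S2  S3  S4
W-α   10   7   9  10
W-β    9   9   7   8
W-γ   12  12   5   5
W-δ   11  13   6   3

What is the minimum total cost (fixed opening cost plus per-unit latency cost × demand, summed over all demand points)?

Open {W-α, W-β, W-δ}; cheapest assignment that respects the capacities:
  W-α (cap 14, load 12): S2 — cost 12×7 = 84
  W-β (cap 14, load 11): S1 — cost 11×9 = 99
  W-δ (cap 14, load 11): S3, S4 — cost 5×6 + 6×3 = 48
  Shipping 231, fixed 436 → total 667.
  Any other capacity-feasible assignment to {W-α, W-β, W-δ} ships for at least 231.
Compare {W-α, W-β, W-γ}: its best feasible assignment gives total 682.
Compare {W-α, W-γ, W-δ}: its best feasible assignment gives total 732.
Every other set of open sites that can feasibly serve all demand totals ≥ 682 even under its best assignment. Minimum: 667.

667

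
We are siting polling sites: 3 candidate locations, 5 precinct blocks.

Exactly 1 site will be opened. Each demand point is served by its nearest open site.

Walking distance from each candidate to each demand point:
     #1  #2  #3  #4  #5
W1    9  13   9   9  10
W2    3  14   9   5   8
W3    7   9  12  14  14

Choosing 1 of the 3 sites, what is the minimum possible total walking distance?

39

Open {W2}.
  #1→W2 3, #2→W2 14, #3→W2 9, #4→W2 5, #5→W2 8  ⇒ total 39.
Compare {W1}: total 50.
Compare {W3}: total 56.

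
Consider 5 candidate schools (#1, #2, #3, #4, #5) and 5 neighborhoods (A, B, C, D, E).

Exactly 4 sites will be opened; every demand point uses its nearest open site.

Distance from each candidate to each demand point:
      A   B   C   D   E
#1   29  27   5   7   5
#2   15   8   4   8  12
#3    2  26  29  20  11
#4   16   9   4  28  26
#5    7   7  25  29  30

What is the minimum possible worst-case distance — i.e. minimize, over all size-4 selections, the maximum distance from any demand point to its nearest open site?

Open {#1, #2, #3, #5}.
  Farthest demand point is B at distance 7 (to #5); all others are ≤ 7.
With {#1, #2, #4, #5} the worst case is 7.
With {#1, #3, #4, #5} the worst case is 7.
No size-4 selection achieves below 7.

7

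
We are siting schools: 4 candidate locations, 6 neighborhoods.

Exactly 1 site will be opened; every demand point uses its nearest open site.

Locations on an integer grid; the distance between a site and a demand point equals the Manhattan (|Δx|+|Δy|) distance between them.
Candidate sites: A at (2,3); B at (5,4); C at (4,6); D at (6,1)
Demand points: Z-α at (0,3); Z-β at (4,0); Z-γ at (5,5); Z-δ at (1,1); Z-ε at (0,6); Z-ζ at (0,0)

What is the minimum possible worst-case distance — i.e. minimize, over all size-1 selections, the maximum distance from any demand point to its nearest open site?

Open {A}.
  Farthest demand point is Z-β at distance 5 (to A); all others are ≤ 5.
With {B} the worst case is 9.
With {C} the worst case is 10.
No size-1 selection achieves below 5.

5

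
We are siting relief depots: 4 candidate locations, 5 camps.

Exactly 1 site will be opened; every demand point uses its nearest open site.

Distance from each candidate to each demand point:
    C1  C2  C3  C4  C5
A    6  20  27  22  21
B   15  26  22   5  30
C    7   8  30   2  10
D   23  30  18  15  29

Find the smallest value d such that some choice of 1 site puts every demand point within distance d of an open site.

27

Open {A}.
  Farthest demand point is C3 at distance 27 (to A); all others are ≤ 27.
With {B} the worst case is 30.
With {C} the worst case is 30.
No size-1 selection achieves below 27.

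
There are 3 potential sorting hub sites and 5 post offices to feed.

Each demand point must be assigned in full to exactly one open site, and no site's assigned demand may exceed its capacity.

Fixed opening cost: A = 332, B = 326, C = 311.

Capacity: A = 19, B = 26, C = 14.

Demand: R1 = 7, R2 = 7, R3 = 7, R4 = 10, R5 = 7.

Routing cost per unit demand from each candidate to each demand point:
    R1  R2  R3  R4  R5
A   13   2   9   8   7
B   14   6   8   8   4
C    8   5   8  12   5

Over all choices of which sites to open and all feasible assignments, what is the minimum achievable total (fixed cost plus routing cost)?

892

Open {B, C}; cheapest assignment that respects the capacities:
  B (cap 26, load 24): R3, R4, R5 — cost 7×8 + 10×8 + 7×4 = 164
  C (cap 14, load 14): R1, R2 — cost 7×8 + 7×5 = 91
  Shipping 255, fixed 637 → total 892.
  Any other capacity-feasible assignment to {B, C} ships for at least 255.
Compare {A, B}: its best feasible assignment gives total 927.
Compare {A, B, C}: its best feasible assignment gives total 1203.
Every other set of open sites that can feasibly serve all demand totals ≥ 927 even under its best assignment. Minimum: 892.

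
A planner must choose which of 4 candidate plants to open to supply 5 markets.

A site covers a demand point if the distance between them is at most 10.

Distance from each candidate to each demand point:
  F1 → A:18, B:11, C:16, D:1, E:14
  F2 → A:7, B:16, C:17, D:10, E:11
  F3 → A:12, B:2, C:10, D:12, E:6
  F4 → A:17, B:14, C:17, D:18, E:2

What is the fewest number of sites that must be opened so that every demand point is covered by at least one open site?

Coverage sets (demand points within 10 of each site):
  F1: {D}
  F2: {A, D}
  F3: {B, C, E}
  F4: {E}
No single site covers all 5 demand points.
But {F2, F3} covers everything, so the minimum is 2.

2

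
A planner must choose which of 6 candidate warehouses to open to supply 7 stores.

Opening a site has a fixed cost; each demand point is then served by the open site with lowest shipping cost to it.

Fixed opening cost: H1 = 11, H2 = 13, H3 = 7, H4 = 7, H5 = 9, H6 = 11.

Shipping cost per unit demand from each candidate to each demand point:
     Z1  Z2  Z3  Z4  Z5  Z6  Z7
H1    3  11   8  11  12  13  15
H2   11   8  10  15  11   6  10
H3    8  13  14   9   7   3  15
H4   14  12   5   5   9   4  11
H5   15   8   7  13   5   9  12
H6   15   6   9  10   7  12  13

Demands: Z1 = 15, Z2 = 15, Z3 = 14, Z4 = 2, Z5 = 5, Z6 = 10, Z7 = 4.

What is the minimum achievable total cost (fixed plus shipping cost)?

Open {H1, H3, H4, H5, H6}: assign each demand point to its cheapest open site.
  Z1→H1 15×3=45, Z2→H6 15×6=90, Z3→H4 14×5=70, Z4→H4 2×5=10, Z5→H5 5×5=25, Z6→H3 10×3=30, Z7→H4 4×11=44
  shipping cost 314, fixed 45 → total 359.
Compare {H1, H3, H4, H6}: shipping cost 324 + fixed 36 = 360.
Compare {H1, H4, H5, H6}: shipping cost 324 + fixed 38 = 362.
Compare {H1, H4, H6}: shipping cost 334 + fixed 29 = 363.
All other subsets cost ≥ 360. Minimum total cost: 359.

359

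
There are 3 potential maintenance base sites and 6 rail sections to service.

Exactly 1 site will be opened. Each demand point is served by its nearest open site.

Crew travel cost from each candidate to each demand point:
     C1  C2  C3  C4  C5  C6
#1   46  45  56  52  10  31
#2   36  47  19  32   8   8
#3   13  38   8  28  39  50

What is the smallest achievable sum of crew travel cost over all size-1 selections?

150

Open {#2}.
  C1→#2 36, C2→#2 47, C3→#2 19, C4→#2 32, C5→#2 8, C6→#2 8  ⇒ total 150.
Compare {#3}: total 176.
Compare {#1}: total 240.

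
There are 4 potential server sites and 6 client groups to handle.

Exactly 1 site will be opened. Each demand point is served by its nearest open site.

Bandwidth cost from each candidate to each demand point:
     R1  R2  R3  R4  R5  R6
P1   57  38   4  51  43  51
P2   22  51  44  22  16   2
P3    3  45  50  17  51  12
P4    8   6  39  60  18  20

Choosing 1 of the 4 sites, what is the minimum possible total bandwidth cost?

151

Open {P4}.
  R1→P4 8, R2→P4 6, R3→P4 39, R4→P4 60, R5→P4 18, R6→P4 20  ⇒ total 151.
Compare {P2}: total 157.
Compare {P3}: total 178.
No size-1 selection does better; minimum is 151.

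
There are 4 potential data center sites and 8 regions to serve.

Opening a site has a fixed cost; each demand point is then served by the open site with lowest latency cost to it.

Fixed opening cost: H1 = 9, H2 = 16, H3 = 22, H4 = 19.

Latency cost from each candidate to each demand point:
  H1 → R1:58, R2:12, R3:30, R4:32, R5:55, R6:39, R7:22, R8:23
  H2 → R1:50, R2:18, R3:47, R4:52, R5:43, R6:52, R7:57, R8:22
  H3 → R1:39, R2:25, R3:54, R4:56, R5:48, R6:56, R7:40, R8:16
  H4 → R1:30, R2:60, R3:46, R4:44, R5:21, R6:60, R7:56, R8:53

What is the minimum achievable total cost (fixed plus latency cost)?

Open {H1, H4}: assign each demand point to its cheapest open site.
  R1→H4 30, R2→H1 12, R3→H1 30, R4→H1 32, R5→H4 21, R6→H1 39, R7→H1 22, R8→H1 23
  latency cost 209, fixed 28 → total 237.
Compare {H1, H2, H4}: latency cost 208 + fixed 44 = 252.
Compare {H1, H3, H4}: latency cost 202 + fixed 50 = 252.
Compare {H1, H2, H3, H4}: latency cost 202 + fixed 66 = 268.
All other subsets cost ≥ 252. Minimum total cost: 237.

237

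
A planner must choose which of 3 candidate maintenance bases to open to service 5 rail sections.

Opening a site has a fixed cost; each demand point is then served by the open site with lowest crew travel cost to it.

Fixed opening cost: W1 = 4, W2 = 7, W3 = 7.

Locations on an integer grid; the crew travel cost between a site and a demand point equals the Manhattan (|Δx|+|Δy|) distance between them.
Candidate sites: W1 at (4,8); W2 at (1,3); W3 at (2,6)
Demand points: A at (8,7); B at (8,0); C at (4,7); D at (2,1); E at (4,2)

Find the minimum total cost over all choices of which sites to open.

34

Open {W1, W2}: assign each demand point to its cheapest open site.
  A→W1 5, B→W2 10, C→W1 1, D→W2 3, E→W2 4
  crew travel cost 23, fixed 11 → total 34.
Compare {W1}: crew travel cost 33 + fixed 4 = 37.
Compare {W3}: crew travel cost 33 + fixed 7 = 40.
Compare {W1, W3}: crew travel cost 29 + fixed 11 = 40.
All other subsets cost ≥ 37. Minimum total cost: 34.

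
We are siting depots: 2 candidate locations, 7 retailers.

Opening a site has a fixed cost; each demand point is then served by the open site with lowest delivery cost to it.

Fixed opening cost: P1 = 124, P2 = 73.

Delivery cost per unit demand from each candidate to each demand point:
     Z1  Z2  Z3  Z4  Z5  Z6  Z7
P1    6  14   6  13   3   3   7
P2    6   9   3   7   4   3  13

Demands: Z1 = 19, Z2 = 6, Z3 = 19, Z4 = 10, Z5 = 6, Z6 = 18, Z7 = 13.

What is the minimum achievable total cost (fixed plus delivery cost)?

Open {P2}: assign each demand point to its cheapest open site.
  Z1→P2 19×6=114, Z2→P2 6×9=54, Z3→P2 19×3=57, Z4→P2 10×7=70, Z5→P2 6×4=24, Z6→P2 18×3=54, Z7→P2 13×13=169
  delivery cost 542, fixed 73 → total 615.
Compare {P1, P2}: delivery cost 458 + fixed 197 = 655.
Compare {P1}: delivery cost 605 + fixed 124 = 729.

615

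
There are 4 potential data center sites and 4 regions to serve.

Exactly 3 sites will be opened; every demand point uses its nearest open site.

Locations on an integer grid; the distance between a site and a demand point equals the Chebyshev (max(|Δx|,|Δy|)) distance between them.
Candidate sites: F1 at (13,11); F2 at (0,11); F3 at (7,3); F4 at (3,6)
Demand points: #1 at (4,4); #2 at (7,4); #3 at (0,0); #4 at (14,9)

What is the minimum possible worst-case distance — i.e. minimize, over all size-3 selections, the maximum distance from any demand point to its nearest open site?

6

Open {F1, F2, F4}.
  Farthest demand point is #3 at distance 6 (to F4); all others are ≤ 6.
With {F1, F3, F4} the worst case is 6.
With {F1, F2, F3} the worst case is 7.
No size-3 selection achieves below 6.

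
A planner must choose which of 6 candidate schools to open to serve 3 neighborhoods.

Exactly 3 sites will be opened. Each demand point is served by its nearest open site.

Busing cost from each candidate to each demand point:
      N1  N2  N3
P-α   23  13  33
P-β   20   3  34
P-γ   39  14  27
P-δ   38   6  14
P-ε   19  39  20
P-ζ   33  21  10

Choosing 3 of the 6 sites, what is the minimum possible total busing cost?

Open {P-β, P-ε, P-ζ}.
  N1→P-ε 19, N2→P-β 3, N3→P-ζ 10  ⇒ total 32.
Compare {P-α, P-β, P-ζ}: total 33.
Compare {P-β, P-γ, P-ζ}: total 33.
No size-3 selection does better; minimum is 32.

32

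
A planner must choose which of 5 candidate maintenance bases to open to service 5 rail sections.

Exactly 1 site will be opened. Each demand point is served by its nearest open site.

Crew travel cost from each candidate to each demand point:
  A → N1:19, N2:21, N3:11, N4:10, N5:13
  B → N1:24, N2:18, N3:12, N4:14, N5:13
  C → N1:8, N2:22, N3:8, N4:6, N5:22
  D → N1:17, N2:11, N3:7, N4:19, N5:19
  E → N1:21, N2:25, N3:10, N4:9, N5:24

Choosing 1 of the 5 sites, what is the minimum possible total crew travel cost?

Open {C}.
  N1→C 8, N2→C 22, N3→C 8, N4→C 6, N5→C 22  ⇒ total 66.
Compare {D}: total 73.
Compare {A}: total 74.
No size-1 selection does better; minimum is 66.

66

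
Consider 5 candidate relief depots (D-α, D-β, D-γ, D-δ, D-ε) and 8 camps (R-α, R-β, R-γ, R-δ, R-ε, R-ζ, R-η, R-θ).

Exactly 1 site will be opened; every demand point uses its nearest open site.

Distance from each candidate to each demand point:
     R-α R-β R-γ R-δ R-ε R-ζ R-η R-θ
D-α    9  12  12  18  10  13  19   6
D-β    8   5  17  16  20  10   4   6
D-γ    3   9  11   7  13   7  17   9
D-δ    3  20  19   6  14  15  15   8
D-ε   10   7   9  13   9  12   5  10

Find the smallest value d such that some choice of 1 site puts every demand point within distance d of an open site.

Open {D-ε}.
  Farthest demand point is R-δ at distance 13 (to D-ε); all others are ≤ 13.
With {D-γ} the worst case is 17.
With {D-α} the worst case is 19.
No size-1 selection achieves below 13.

13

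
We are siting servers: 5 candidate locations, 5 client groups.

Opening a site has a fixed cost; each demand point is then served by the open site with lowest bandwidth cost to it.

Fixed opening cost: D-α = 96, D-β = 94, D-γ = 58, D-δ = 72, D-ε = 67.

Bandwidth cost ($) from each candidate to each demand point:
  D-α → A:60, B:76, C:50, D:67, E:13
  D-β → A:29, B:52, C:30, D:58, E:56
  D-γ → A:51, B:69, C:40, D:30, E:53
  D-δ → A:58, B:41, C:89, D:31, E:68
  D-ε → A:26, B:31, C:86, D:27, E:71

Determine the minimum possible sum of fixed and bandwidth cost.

Open {D-γ}: assign each demand point to its cheapest open site.
  A→D-γ 51, B→D-γ 69, C→D-γ 40, D→D-γ 30, E→D-γ 53
  bandwidth cost 243, fixed 58 → total 301.
Compare {D-γ, D-ε}: bandwidth cost 177 + fixed 125 = 302.
Compare {D-ε}: bandwidth cost 241 + fixed 67 = 308.
Compare {D-α, D-ε}: bandwidth cost 147 + fixed 163 = 310.
All other subsets cost ≥ 302. Minimum total cost: 301.

301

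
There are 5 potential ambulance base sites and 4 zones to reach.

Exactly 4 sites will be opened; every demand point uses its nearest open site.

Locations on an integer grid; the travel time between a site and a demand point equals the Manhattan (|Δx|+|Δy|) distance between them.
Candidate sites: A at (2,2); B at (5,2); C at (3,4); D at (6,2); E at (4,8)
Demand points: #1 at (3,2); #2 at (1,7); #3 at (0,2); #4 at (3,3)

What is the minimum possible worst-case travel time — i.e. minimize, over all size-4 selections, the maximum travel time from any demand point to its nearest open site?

4

Open {A, B, C, E}.
  Farthest demand point is #2 at travel time 4 (to E); all others are ≤ 4.
With {A, B, D, E} the worst case is 4.
With {A, C, D, E} the worst case is 4.
No size-4 selection achieves below 4.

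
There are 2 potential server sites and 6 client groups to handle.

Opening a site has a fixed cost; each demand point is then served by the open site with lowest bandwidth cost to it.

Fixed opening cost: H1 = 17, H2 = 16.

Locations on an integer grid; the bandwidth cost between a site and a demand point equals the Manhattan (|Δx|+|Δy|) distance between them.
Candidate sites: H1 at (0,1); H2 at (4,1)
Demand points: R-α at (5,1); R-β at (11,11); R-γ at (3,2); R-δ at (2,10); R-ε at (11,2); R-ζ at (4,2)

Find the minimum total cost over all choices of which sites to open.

Open {H2}: assign each demand point to its cheapest open site.
  R-α→H2 1, R-β→H2 17, R-γ→H2 2, R-δ→H2 11, R-ε→H2 8, R-ζ→H2 1
  bandwidth cost 40, fixed 16 → total 56.
Compare {H1, H2}: bandwidth cost 40 + fixed 33 = 73.
Compare {H1}: bandwidth cost 58 + fixed 17 = 75.

56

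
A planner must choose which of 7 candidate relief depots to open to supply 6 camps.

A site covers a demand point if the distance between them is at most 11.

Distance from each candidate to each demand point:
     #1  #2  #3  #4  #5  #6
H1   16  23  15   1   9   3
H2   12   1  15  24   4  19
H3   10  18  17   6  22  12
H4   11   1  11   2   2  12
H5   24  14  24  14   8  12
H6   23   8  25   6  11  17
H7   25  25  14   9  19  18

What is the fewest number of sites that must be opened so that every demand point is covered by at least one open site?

2

Coverage sets (demand points within 11 of each site):
  H1: {#4, #5, #6}
  H2: {#2, #5}
  H3: {#1, #4}
  H4: {#1, #2, #3, #4, #5}
  H5: {#5}
  H6: {#2, #4, #5}
  H7: {#4}
No single site covers all 6 demand points.
But {H1, H4} covers everything, so the minimum is 2.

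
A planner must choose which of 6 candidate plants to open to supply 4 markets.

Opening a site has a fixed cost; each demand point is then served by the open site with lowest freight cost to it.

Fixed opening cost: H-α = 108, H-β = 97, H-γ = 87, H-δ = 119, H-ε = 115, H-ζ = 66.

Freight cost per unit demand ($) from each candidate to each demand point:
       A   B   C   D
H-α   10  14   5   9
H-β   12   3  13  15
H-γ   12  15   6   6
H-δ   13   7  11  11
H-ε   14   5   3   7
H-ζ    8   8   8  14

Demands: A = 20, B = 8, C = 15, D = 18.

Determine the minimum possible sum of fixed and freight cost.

552

Open {H-ε, H-ζ}: assign each demand point to its cheapest open site.
  A→H-ζ 20×8=160, B→H-ε 8×5=40, C→H-ε 15×3=45, D→H-ε 18×7=126
  freight cost 371, fixed 181 → total 552.
Compare {H-γ, H-ζ}: freight cost 422 + fixed 153 = 575.
Compare {H-ε}: freight cost 491 + fixed 115 = 606.
Compare {H-γ, H-ε, H-ζ}: freight cost 353 + fixed 268 = 621.
All other subsets cost ≥ 575. Minimum total cost: 552.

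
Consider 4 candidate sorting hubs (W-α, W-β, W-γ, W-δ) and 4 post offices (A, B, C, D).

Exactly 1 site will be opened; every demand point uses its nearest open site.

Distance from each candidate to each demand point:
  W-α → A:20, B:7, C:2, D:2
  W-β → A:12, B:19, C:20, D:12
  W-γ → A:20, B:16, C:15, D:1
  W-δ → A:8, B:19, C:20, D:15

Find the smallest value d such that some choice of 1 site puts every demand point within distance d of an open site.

20

Open {W-α}.
  Farthest demand point is A at distance 20 (to W-α); all others are ≤ 20.
With {W-β} the worst case is 20.
With {W-γ} the worst case is 20.
No size-1 selection achieves below 20.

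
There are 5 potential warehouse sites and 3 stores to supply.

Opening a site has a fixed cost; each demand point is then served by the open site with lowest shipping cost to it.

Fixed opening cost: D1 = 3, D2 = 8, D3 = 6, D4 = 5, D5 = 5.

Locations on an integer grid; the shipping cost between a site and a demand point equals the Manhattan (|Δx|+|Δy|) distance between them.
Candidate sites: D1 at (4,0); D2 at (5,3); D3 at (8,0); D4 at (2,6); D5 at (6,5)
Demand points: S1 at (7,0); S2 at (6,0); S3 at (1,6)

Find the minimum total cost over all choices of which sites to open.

14

Open {D1, D4}: assign each demand point to its cheapest open site.
  S1→D1 3, S2→D1 2, S3→D4 1
  shipping cost 6, fixed 8 → total 14.
Compare {D3, D4}: shipping cost 4 + fixed 11 = 15.
Compare {D1}: shipping cost 14 + fixed 3 = 17.
Compare {D1, D3, D4}: shipping cost 4 + fixed 14 = 18.
All other subsets cost ≥ 15. Minimum total cost: 14.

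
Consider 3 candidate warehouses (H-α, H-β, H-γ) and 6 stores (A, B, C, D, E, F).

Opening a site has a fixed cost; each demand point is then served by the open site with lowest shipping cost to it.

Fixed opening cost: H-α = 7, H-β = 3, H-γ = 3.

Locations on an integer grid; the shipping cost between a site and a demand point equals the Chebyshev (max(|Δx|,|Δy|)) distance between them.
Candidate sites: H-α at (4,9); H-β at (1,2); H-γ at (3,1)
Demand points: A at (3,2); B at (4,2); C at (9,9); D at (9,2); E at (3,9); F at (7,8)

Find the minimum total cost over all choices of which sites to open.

Open {H-α, H-γ}: assign each demand point to its cheapest open site.
  A→H-γ 1, B→H-γ 1, C→H-α 5, D→H-γ 6, E→H-α 1, F→H-α 3
  shipping cost 17, fixed 10 → total 27.
Compare {H-α, H-β, H-γ}: shipping cost 17 + fixed 13 = 30.
Compare {H-α, H-β}: shipping cost 21 + fixed 10 = 31.
Compare {H-γ}: shipping cost 31 + fixed 3 = 34.
All other subsets cost ≥ 30. Minimum total cost: 27.

27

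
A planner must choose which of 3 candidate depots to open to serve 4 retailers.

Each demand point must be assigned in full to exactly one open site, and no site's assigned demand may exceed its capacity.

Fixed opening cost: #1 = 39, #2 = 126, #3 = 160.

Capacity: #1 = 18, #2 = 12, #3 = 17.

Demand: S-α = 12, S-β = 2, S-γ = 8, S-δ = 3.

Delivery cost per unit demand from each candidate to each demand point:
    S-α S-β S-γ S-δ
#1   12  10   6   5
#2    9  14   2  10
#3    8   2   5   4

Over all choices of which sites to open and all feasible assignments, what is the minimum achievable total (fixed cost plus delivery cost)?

356

Open {#1, #2}; cheapest assignment that respects the capacities:
  #1 (cap 18, load 13): S-β, S-γ, S-δ — cost 2×10 + 8×6 + 3×5 = 83
  #2 (cap 12, load 12): S-α — cost 12×9 = 108
  Shipping 191, fixed 165 → total 356.
  Any other capacity-feasible assignment to {#1, #2} ships for at least 191.
Compare {#1, #3}: its best feasible assignment gives total 359.
Compare {#2, #3}: its best feasible assignment gives total 414.
Every other set of open sites that can feasibly serve all demand totals ≥ 359 even under its best assignment. Minimum: 356.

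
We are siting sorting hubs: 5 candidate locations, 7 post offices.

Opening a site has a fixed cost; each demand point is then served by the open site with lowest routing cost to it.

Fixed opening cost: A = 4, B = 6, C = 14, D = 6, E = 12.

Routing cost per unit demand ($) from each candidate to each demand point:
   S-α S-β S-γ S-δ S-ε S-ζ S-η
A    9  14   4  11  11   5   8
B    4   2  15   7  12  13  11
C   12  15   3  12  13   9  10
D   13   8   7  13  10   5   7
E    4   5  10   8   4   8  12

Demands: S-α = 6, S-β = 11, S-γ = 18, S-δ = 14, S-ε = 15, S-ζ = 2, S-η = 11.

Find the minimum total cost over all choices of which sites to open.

Open {B, C, D, E}: assign each demand point to its cheapest open site.
  S-α→B 6×4=24, S-β→B 11×2=22, S-γ→C 18×3=54, S-δ→B 14×7=98, S-ε→E 15×4=60, S-ζ→D 2×5=10, S-η→D 11×7=77
  routing cost 345, fixed 38 → total 383.
Compare {A, B, C, D, E}: routing cost 345 + fixed 42 = 387.
Compare {A, B, D, E}: routing cost 363 + fixed 28 = 391.
Compare {A, B, C, E}: routing cost 356 + fixed 36 = 392.
All other subsets cost ≥ 387. Minimum total cost: 383.

383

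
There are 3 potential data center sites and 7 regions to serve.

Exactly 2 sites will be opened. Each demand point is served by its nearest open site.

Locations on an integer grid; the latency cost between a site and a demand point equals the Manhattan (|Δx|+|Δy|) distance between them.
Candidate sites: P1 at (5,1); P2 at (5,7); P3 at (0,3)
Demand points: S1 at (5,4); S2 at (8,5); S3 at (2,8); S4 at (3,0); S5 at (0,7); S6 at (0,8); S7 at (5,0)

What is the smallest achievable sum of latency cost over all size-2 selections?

27

Open {P1, P2}.
  S1→P1 3, S2→P2 5, S3→P2 4, S4→P1 3, S5→P2 5, S6→P2 6, S7→P1 1  ⇒ total 27.
Compare {P1, P3}: total 30.
Compare {P2, P3}: total 34.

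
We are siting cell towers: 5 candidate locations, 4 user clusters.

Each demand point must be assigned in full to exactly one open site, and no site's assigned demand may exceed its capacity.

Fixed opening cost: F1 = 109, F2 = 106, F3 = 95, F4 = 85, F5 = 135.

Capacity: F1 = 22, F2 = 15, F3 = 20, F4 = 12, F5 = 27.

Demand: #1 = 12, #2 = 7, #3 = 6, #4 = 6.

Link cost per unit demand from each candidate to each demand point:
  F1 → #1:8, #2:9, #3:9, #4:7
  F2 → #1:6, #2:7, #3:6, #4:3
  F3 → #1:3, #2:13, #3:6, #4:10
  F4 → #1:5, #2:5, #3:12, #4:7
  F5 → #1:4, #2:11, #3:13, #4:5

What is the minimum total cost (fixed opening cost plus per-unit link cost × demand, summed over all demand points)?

Open {F2, F3}; cheapest assignment that respects the capacities:
  F2 (cap 15, load 13): #2, #4 — cost 7×7 + 6×3 = 67
  F3 (cap 20, load 18): #1, #3 — cost 12×3 + 6×6 = 72
  Shipping 139, fixed 201 → total 340.
  Any other capacity-feasible assignment to {F2, F3} ships for at least 139.
Compare {F1, F3}: its best feasible assignment gives total 381.
Compare {F2, F5}: its best feasible assignment gives total 404.
Every other set of open sites that can feasibly serve all demand totals ≥ 381 even under its best assignment. Minimum: 340.

340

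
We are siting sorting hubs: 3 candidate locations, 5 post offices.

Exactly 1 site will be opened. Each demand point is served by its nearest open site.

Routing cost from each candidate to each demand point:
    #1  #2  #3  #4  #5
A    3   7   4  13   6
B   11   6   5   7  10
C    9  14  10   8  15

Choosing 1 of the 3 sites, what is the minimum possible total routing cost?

33

Open {A}.
  #1→A 3, #2→A 7, #3→A 4, #4→A 13, #5→A 6  ⇒ total 33.
Compare {B}: total 39.
Compare {C}: total 56.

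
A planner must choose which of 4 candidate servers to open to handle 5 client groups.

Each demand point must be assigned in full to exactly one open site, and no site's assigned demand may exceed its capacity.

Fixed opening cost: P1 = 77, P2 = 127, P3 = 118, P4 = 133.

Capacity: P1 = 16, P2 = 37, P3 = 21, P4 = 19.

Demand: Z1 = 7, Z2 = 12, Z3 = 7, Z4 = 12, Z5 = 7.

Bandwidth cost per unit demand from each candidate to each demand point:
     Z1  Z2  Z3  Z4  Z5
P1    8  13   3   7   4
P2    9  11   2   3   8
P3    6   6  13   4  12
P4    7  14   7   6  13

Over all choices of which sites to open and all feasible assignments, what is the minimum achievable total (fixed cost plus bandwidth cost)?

Open {P2, P3}; cheapest assignment that respects the capacities:
  P2 (cap 37, load 26): Z3, Z4, Z5 — cost 7×2 + 12×3 + 7×8 = 106
  P3 (cap 21, load 19): Z1, Z2 — cost 7×6 + 12×6 = 114
  Shipping 220, fixed 245 → total 465.
  Any other capacity-feasible assignment to {P2, P3} ships for at least 220.
Compare {P1, P2}: its best feasible assignment gives total 470.
Compare {P1, P2, P3}: its best feasible assignment gives total 514.
Every other set of open sites that can feasibly serve all demand totals ≥ 470 even under its best assignment. Minimum: 465.

465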